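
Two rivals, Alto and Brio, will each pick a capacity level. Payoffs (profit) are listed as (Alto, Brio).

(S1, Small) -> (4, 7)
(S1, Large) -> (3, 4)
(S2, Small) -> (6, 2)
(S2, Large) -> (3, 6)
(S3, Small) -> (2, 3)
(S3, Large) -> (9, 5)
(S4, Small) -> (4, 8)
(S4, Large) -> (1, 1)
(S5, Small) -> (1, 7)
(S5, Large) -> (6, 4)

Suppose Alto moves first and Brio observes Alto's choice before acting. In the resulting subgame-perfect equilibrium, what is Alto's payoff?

Work backward from Brio's decision.
- S1: Brio compares 7, 4 and picks Small; Alto would get 4.
- S2: Brio compares 2, 6 and picks Large; Alto would get 3.
- S3: Brio compares 3, 5 and picks Large; Alto would get 9.
- S4: Brio compares 8, 1 and picks Small; Alto would get 4.
- S5: Brio compares 7, 4 and picks Small; Alto would get 1.
Among 4, 3, 9, 4, 1, the best is 9 at S3. Subgame-perfect outcome: (S3, Large) with payoffs (9, 5).

9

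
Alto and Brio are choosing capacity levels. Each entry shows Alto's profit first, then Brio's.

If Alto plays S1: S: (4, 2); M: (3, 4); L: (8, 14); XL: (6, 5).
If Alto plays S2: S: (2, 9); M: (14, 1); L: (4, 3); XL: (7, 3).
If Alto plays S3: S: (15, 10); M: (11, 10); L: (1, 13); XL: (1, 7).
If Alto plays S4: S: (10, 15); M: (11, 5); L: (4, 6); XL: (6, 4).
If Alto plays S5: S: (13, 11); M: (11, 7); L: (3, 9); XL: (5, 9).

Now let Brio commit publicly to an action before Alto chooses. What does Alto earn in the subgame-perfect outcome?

Backward induction with Brio moving first.
- S → Alto plays S3 (best of 4, 2, 15, 10, 13); Brio gets 10.
- M → Alto plays S2 (best of 3, 14, 11, 11, 11); Brio gets 1.
- L → Alto plays S1 (best of 8, 4, 1, 4, 3); Brio gets 14.
- XL → Alto plays S2 (best of 6, 7, 1, 6, 5); Brio gets 3.
Maximizing over 10, 1, 14, 3, Brio chooses L. Subgame-perfect outcome: (S1, L) with payoffs (8, 14).

8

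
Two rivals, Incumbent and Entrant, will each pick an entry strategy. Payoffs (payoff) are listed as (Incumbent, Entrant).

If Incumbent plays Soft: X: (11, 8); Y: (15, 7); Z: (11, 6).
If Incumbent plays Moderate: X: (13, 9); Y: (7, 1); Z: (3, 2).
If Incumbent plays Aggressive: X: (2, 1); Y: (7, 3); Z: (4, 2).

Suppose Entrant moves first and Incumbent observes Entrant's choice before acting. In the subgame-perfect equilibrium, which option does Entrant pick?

X

Backward induction with Entrant moving first.
- X: BR = Moderate, leader payoff 9.
- Y: BR = Soft, leader payoff 7.
- Z: BR = Soft, leader payoff 6.
Entrant's induced payoffs are 9, 7, 6, so Entrant commits to X. Subgame-perfect outcome: (Moderate, X) with payoffs (13, 9).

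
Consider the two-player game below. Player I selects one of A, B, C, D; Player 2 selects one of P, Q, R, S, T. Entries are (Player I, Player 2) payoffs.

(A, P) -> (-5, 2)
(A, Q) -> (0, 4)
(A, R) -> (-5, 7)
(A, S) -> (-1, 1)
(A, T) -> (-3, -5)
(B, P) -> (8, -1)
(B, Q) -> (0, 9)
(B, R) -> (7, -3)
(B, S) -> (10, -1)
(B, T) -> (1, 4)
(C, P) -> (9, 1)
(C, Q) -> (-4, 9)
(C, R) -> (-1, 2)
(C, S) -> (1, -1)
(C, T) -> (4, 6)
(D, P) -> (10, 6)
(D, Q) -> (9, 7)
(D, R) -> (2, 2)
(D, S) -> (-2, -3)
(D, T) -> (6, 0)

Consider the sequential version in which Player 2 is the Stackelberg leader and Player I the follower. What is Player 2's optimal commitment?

Q

Work backward from Player I's decision.
- P → Player I plays D (best of -5, 8, 9, 10); Player 2 gets 6.
- Q → Player I plays D (best of 0, 0, -4, 9); Player 2 gets 7.
- R → Player I plays B (best of -5, 7, -1, 2); Player 2 gets -3.
- S → Player I plays B (best of -1, 10, 1, -2); Player 2 gets -1.
- T → Player I plays D (best of -3, 1, 4, 6); Player 2 gets 0.
Among 6, 7, -3, -1, 0, the best is 7 at Q. Subgame-perfect outcome: (D, Q) with payoffs (9, 7).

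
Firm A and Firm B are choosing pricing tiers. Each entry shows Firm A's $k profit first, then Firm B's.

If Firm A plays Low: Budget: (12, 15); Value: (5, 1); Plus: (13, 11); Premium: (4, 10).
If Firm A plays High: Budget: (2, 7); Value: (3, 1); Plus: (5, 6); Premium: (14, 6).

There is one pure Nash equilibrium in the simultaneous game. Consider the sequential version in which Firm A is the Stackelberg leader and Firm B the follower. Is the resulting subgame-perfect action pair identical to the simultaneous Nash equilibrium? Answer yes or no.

yes

Firm B best-responds to each possible Firm A move:
- Low → Firm B plays Budget (best of 15, 1, 11, 10); Firm A gets 12.
- High → Firm B plays Budget (best of 7, 1, 6, 6); Firm A gets 2.
Firm A's induced payoffs are 12, 2, so Firm A commits to Low. Subgame-perfect outcome: (Low, Budget) with payoffs (12, 15).
Now find the simultaneous Nash equilibrium.
Firm A's best replies: Budget→Low; Value→Low; Plus→Low; Premium→High.
Firm B's best replies: Low→Budget; High→Budget.
The unique mutual best reply is (Low, Budget), giving (12, 15).
Sequential outcome (Low, Budget) coincides with the Nash profile (Low, Budget).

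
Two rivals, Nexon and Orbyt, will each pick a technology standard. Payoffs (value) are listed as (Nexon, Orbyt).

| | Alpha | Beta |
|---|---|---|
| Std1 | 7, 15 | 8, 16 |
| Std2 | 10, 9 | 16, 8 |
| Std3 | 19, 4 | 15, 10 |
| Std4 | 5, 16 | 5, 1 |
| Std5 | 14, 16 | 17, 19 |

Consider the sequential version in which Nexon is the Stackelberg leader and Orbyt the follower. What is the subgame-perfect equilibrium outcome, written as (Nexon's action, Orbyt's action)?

Work backward from Orbyt's decision.
- Std1 → Orbyt plays Beta (best of 15, 16); Nexon gets 8.
- Std2 → Orbyt plays Alpha (best of 9, 8); Nexon gets 10.
- Std3 → Orbyt plays Beta (best of 4, 10); Nexon gets 15.
- Std4 → Orbyt plays Alpha (best of 16, 1); Nexon gets 5.
- Std5 → Orbyt plays Beta (best of 16, 19); Nexon gets 17.
Maximizing over 8, 10, 15, 5, 17, Nexon chooses Std5. Subgame-perfect outcome: (Std5, Beta) with payoffs (17, 19).

(Std5, Beta)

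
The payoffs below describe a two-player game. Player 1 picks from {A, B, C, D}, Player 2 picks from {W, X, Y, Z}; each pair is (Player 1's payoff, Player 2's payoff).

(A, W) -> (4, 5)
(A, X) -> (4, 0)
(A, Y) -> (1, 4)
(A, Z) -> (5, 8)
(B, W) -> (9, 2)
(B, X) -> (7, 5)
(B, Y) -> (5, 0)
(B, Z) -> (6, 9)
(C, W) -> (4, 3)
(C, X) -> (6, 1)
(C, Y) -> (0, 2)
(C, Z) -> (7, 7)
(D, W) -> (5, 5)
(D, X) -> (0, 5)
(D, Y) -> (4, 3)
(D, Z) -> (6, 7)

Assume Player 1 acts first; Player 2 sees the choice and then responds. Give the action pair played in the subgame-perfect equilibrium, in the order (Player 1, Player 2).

(C, Z)

Work backward from Player 2's decision.
- A → Player 2 plays Z (best of 5, 0, 4, 8); Player 1 gets 5.
- B → Player 2 plays Z (best of 2, 5, 0, 9); Player 1 gets 6.
- C → Player 2 plays Z (best of 3, 1, 2, 7); Player 1 gets 7.
- D → Player 2 plays Z (best of 5, 5, 3, 7); Player 1 gets 6.
Maximizing over 5, 6, 7, 6, Player 1 chooses C. Subgame-perfect outcome: (C, Z) with payoffs (7, 7).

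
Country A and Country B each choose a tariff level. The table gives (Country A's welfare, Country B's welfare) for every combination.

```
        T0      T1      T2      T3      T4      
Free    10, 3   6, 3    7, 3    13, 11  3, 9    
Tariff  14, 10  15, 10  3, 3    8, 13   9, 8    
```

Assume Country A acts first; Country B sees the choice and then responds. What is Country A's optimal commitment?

Backward induction with Country A moving first.
- Free: Country B compares 3, 3, 3, 11, 9 and picks T3; Country A would get 13.
- Tariff: Country B compares 10, 10, 3, 13, 8 and picks T3; Country A would get 8.
Among 13, 8, the best is 13 at Free. Subgame-perfect outcome: (Free, T3) with payoffs (13, 11).

Free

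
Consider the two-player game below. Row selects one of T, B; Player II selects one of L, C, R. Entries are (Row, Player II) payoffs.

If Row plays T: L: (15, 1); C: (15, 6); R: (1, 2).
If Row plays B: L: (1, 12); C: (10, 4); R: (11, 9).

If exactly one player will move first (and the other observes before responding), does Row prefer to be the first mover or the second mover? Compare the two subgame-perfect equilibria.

first

If Row leads: Player II's best replies are T→C, B→L; Row's induced payoffs 15, 1; outcome (T, C), payoffs (15, 6).
If Player II leads: Row's best replies are L→T, C→T, R→B; Player II's induced payoffs 1, 6, 9; outcome (B, R), payoffs (11, 9).
Row gets 15 moving first and 11 moving second, so Row prefers to move first.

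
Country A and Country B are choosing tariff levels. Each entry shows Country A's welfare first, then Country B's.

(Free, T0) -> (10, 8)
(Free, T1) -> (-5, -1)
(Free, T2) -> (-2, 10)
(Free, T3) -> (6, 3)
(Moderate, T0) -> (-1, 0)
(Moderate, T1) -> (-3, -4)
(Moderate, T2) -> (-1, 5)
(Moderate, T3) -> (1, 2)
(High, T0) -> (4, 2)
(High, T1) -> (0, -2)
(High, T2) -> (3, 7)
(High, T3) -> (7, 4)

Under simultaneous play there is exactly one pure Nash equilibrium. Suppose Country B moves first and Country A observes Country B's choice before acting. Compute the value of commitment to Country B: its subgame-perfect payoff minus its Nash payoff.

1

Work backward from Country A's decision.
- T0: Country A compares 10, -1, 4 and picks Free; Country B would get 8.
- T1: Country A compares -5, -3, 0 and picks High; Country B would get -2.
- T2: Country A compares -2, -1, 3 and picks High; Country B would get 7.
- T3: Country A compares 6, 1, 7 and picks High; Country B would get 4.
Among 8, -2, 7, 4, the best is 8 at T0. Subgame-perfect outcome: (Free, T0) with payoffs (10, 8).
Under simultaneous play:
Country A's best replies: T0→Free; T1→High; T2→High; T3→High.
Country B's best replies: Free→T2; Moderate→T2; High→T2.
Only (High, T2) has each player best-responding; Nash payoffs (3, 7).
Country B's commitment gain: 8 − 7 = 1.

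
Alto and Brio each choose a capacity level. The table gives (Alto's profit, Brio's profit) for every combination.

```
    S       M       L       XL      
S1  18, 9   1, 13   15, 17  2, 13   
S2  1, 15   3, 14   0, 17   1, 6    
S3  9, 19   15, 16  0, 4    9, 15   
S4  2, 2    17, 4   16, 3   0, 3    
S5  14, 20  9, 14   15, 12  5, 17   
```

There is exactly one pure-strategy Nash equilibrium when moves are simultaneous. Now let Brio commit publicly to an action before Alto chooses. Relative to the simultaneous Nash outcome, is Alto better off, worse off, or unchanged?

Backward induction with Brio moving first.
- S: BR = S1, leader payoff 9.
- M: BR = S4, leader payoff 4.
- L: BR = S4, leader payoff 3.
- XL: BR = S3, leader payoff 15.
Among 9, 4, 3, 15, the best is 15 at XL. Subgame-perfect outcome: (S3, XL) with payoffs (9, 15).
For the simultaneous game, intersect best replies.
Alto's best replies: S→S1; M→S4; L→S4; XL→S3.
Brio's best replies: S1→L; S2→L; S3→S; S4→M; S5→S.
The unique mutual best reply is (S4, M), giving (17, 4).
Alto earns 9 sequentially versus 17 at the Nash outcome: worse off.

worse off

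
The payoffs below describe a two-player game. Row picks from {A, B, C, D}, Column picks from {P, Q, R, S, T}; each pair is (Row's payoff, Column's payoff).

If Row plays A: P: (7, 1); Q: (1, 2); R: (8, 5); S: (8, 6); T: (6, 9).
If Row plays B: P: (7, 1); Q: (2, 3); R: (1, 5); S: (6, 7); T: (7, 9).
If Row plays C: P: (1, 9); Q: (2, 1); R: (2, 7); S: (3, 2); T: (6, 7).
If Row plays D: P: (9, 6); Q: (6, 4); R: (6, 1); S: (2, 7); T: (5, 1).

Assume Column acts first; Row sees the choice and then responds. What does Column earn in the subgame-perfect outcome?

9

Backward induction with Column moving first.
- P: Row compares 7, 7, 1, 9 and picks D; Column would get 6.
- Q: Row compares 1, 2, 2, 6 and picks D; Column would get 4.
- R: Row compares 8, 1, 2, 6 and picks A; Column would get 5.
- S: Row compares 8, 6, 3, 2 and picks A; Column would get 6.
- T: Row compares 6, 7, 6, 5 and picks B; Column would get 9.
Among 6, 4, 5, 6, 9, the best is 9 at T. Subgame-perfect outcome: (B, T) with payoffs (7, 9).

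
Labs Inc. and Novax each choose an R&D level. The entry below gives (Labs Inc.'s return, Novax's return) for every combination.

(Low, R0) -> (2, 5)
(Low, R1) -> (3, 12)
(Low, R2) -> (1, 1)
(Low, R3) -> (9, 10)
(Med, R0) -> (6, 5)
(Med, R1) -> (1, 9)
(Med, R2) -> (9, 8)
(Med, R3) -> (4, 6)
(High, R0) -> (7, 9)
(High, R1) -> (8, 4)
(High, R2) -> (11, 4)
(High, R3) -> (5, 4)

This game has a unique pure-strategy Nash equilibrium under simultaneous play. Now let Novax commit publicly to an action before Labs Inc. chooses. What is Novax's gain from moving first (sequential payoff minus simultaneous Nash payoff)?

1

Solve by backward induction (Novax leads).
- R0: Labs Inc. compares 2, 6, 7 and picks High; Novax would get 9.
- R1: Labs Inc. compares 3, 1, 8 and picks High; Novax would get 4.
- R2: Labs Inc. compares 1, 9, 11 and picks High; Novax would get 4.
- R3: Labs Inc. compares 9, 4, 5 and picks Low; Novax would get 10.
Maximizing over 9, 4, 4, 10, Novax chooses R3. Subgame-perfect outcome: (Low, R3) with payoffs (9, 10).
Under simultaneous play:
Labs Inc.'s best replies: R0→High; R1→High; R2→High; R3→Low.
Novax's best replies: Low→R1; Med→R1; High→R0.
Only (High, R0) has each player best-responding; Nash payoffs (7, 9).
Novax's commitment gain: 10 − 9 = 1.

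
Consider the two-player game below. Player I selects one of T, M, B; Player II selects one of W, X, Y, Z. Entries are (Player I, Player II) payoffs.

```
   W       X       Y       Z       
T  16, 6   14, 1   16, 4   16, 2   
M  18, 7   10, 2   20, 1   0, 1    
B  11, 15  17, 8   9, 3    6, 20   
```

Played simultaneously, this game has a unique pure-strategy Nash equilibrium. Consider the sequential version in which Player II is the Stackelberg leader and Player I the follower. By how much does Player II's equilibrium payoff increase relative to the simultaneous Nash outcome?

1

Player I best-responds to each possible Player II move:
- W: Player I compares 16, 18, 11 and picks M; Player II would get 7.
- X: Player I compares 14, 10, 17 and picks B; Player II would get 8.
- Y: Player I compares 16, 20, 9 and picks M; Player II would get 1.
- Z: Player I compares 16, 0, 6 and picks T; Player II would get 2.
Player II's induced payoffs are 7, 8, 1, 2, so Player II commits to X. Subgame-perfect outcome: (B, X) with payoffs (17, 8).
For the simultaneous game, intersect best replies.
Player I's best replies: W→M; X→B; Y→M; Z→T.
Player II's best replies: T→W; M→W; B→Z.
The unique mutual best reply is (M, W), giving (18, 7).
Player II's commitment gain: 8 − 7 = 1.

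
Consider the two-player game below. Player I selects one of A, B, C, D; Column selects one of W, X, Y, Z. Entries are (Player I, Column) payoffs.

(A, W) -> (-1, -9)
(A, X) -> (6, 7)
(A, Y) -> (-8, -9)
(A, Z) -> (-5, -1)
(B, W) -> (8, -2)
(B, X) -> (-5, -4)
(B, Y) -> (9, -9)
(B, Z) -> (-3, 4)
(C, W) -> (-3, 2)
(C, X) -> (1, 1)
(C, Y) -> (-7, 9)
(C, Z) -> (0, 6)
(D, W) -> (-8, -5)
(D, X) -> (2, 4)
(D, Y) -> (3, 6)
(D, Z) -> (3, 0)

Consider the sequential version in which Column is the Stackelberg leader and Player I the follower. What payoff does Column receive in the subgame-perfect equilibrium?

7

Work backward from Player I's decision.
- W: BR = B, leader payoff -2.
- X: BR = A, leader payoff 7.
- Y: BR = B, leader payoff -9.
- Z: BR = D, leader payoff 0.
Maximizing over -2, 7, -9, 0, Column chooses X. Subgame-perfect outcome: (A, X) with payoffs (6, 7).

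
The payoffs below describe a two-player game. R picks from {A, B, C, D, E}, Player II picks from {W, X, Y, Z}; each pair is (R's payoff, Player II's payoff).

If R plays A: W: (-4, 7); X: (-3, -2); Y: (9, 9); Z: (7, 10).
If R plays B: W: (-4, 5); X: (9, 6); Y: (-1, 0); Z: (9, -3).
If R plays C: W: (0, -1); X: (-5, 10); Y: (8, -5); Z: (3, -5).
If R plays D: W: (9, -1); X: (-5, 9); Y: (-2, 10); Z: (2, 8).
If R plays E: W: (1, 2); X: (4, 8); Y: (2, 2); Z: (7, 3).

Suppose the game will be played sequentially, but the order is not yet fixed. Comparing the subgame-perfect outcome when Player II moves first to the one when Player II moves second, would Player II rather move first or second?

first

If R leads: Player II's best replies are A→Z, B→X, C→X, D→Y, E→X; R's induced payoffs 7, 9, -5, -2, 4; outcome (B, X), payoffs (9, 6).
If Player II leads: R's best replies are W→D, X→B, Y→A, Z→B; Player II's induced payoffs -1, 6, 9, -3; outcome (A, Y), payoffs (9, 9).
Player II gets 9 moving first and 6 moving second, so Player II prefers to move first.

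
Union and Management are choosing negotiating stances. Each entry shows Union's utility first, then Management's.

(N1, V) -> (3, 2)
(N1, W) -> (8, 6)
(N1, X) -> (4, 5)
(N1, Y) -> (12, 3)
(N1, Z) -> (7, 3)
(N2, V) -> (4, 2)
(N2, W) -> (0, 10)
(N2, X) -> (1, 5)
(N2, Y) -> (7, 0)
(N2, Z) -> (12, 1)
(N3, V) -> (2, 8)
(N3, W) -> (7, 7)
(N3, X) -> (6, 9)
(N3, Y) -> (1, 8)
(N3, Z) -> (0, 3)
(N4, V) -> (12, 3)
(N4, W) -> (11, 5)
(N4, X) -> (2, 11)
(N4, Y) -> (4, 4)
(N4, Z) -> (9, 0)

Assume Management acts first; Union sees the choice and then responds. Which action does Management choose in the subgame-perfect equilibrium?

Solve by backward induction (Management leads).
- V → Union plays N4 (best of 3, 4, 2, 12); Management gets 3.
- W → Union plays N4 (best of 8, 0, 7, 11); Management gets 5.
- X → Union plays N3 (best of 4, 1, 6, 2); Management gets 9.
- Y → Union plays N1 (best of 12, 7, 1, 4); Management gets 3.
- Z → Union plays N2 (best of 7, 12, 0, 9); Management gets 1.
Maximizing over 3, 5, 9, 3, 1, Management chooses X. Subgame-perfect outcome: (N3, X) with payoffs (6, 9).

X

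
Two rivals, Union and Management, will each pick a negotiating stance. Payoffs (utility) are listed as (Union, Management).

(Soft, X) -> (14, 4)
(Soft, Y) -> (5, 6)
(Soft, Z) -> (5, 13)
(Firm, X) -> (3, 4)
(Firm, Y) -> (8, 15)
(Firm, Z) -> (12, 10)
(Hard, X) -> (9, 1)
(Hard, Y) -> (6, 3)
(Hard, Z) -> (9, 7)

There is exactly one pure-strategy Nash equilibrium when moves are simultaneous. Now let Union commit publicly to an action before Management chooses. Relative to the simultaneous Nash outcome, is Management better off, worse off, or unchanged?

Work backward from Management's decision.
- Soft: Management compares 4, 6, 13 and picks Z; Union would get 5.
- Firm: Management compares 4, 15, 10 and picks Y; Union would get 8.
- Hard: Management compares 1, 3, 7 and picks Z; Union would get 9.
Union's induced payoffs are 5, 8, 9, so Union commits to Hard. Subgame-perfect outcome: (Hard, Z) with payoffs (9, 7).
For the simultaneous game, intersect best replies.
Union's best replies: X→Soft; Y→Firm; Z→Firm.
Management's best replies: Soft→Z; Firm→Y; Hard→Z.
Only (Firm, Y) has each player best-responding; Nash payoffs (8, 15).
Management earns 7 sequentially versus 15 at the Nash outcome: worse off.

worse off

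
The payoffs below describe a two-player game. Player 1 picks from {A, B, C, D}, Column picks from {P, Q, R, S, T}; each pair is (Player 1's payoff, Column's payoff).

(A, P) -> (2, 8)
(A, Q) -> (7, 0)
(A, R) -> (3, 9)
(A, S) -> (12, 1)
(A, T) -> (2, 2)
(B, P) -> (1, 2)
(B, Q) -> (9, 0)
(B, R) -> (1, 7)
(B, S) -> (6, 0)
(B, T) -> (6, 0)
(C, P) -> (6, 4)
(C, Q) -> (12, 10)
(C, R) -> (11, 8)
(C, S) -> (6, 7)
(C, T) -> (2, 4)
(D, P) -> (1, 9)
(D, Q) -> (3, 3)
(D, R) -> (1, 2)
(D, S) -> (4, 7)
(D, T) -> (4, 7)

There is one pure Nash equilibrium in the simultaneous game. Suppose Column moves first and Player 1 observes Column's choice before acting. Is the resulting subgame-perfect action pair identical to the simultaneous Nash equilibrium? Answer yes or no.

yes

Work backward from Player 1's decision.
- P → Player 1 plays C (best of 2, 1, 6, 1); Column gets 4.
- Q → Player 1 plays C (best of 7, 9, 12, 3); Column gets 10.
- R → Player 1 plays C (best of 3, 1, 11, 1); Column gets 8.
- S → Player 1 plays A (best of 12, 6, 6, 4); Column gets 1.
- T → Player 1 plays B (best of 2, 6, 2, 4); Column gets 0.
Among 4, 10, 8, 1, 0, the best is 10 at Q. Subgame-perfect outcome: (C, Q) with payoffs (12, 10).
Now find the simultaneous Nash equilibrium.
Player 1's best replies: P→C; Q→C; R→C; S→A; T→B.
Column's best replies: A→R; B→R; C→Q; D→P.
Only (C, Q) has each player best-responding; Nash payoffs (12, 10).
Sequential outcome (C, Q) coincides with the Nash profile (C, Q).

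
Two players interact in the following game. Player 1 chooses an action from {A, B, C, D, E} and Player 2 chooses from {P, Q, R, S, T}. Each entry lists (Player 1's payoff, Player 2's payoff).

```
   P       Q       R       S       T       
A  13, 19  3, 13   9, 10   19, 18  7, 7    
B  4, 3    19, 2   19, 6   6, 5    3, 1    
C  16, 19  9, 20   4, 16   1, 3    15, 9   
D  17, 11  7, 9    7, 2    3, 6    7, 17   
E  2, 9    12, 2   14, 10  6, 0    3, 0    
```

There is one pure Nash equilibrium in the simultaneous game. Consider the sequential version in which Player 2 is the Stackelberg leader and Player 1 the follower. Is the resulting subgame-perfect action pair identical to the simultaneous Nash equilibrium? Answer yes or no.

no

Player 1 best-responds to each possible Player 2 move:
- P: Player 1 compares 13, 4, 16, 17, 2 and picks D; Player 2 would get 11.
- Q: Player 1 compares 3, 19, 9, 7, 12 and picks B; Player 2 would get 2.
- R: Player 1 compares 9, 19, 4, 7, 14 and picks B; Player 2 would get 6.
- S: Player 1 compares 19, 6, 1, 3, 6 and picks A; Player 2 would get 18.
- T: Player 1 compares 7, 3, 15, 7, 3 and picks C; Player 2 would get 9.
Player 2's induced payoffs are 11, 2, 6, 18, 9, so Player 2 commits to S. Subgame-perfect outcome: (A, S) with payoffs (19, 18).
For the simultaneous game, intersect best replies.
Player 1's best replies: P→D; Q→B; R→B; S→A; T→C.
Player 2's best replies: A→P; B→R; C→Q; D→T; E→R.
The unique mutual best reply is (B, R), giving (19, 6).
Sequential outcome (A, S) differs from the Nash profile (B, R).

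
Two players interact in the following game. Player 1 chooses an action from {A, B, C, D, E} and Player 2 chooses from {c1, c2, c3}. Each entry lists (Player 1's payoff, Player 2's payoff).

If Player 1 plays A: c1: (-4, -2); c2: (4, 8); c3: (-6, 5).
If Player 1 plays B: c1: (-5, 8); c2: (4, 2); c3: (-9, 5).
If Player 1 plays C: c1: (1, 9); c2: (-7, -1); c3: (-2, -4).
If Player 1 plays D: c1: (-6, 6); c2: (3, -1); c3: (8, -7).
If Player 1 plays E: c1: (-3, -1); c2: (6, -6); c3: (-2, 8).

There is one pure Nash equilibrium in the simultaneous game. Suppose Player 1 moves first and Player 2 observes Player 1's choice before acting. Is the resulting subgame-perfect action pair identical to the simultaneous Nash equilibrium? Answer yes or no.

no

Solve by backward induction (Player 1 leads).
- A: Player 2 compares -2, 8, 5 and picks c2; Player 1 would get 4.
- B: Player 2 compares 8, 2, 5 and picks c1; Player 1 would get -5.
- C: Player 2 compares 9, -1, -4 and picks c1; Player 1 would get 1.
- D: Player 2 compares 6, -1, -7 and picks c1; Player 1 would get -6.
- E: Player 2 compares -1, -6, 8 and picks c3; Player 1 would get -2.
Player 1's induced payoffs are 4, -5, 1, -6, -2, so Player 1 commits to A. Subgame-perfect outcome: (A, c2) with payoffs (4, 8).
Under simultaneous play:
Player 1's best replies: c1→C; c2→E; c3→D.
Player 2's best replies: A→c2; B→c1; C→c1; D→c1; E→c3.
The unique mutual best reply is (C, c1), giving (1, 9).
Sequential outcome (A, c2) differs from the Nash profile (C, c1).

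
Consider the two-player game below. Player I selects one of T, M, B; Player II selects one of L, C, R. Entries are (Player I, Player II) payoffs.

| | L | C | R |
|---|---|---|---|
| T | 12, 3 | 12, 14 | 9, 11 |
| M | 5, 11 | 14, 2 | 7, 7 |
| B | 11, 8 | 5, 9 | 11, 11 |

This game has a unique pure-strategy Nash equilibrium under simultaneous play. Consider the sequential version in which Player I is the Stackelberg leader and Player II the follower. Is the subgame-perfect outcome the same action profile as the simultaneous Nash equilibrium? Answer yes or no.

Solve by backward induction (Player I leads).
- T: Player II compares 3, 14, 11 and picks C; Player I would get 12.
- M: Player II compares 11, 2, 7 and picks L; Player I would get 5.
- B: Player II compares 8, 9, 11 and picks R; Player I would get 11.
Among 12, 5, 11, the best is 12 at T. Subgame-perfect outcome: (T, C) with payoffs (12, 14).
For the simultaneous game, intersect best replies.
Player I's best replies: L→T; C→M; R→B.
Player II's best replies: T→C; M→L; B→R.
The unique mutual best reply is (B, R), giving (11, 11).
Sequential outcome (T, C) differs from the Nash profile (B, R).

no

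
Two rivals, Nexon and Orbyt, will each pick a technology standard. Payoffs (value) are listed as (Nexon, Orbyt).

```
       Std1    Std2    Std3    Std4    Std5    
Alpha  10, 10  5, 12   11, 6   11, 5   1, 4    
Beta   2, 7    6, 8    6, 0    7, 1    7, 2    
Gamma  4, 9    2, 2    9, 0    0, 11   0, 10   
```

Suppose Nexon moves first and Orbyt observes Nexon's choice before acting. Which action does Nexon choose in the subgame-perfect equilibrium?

Beta

Backward induction with Nexon moving first.
- Alpha: Orbyt compares 10, 12, 6, 5, 4 and picks Std2; Nexon would get 5.
- Beta: Orbyt compares 7, 8, 0, 1, 2 and picks Std2; Nexon would get 6.
- Gamma: Orbyt compares 9, 2, 0, 11, 10 and picks Std4; Nexon would get 0.
Among 5, 6, 0, the best is 6 at Beta. Subgame-perfect outcome: (Beta, Std2) with payoffs (6, 8).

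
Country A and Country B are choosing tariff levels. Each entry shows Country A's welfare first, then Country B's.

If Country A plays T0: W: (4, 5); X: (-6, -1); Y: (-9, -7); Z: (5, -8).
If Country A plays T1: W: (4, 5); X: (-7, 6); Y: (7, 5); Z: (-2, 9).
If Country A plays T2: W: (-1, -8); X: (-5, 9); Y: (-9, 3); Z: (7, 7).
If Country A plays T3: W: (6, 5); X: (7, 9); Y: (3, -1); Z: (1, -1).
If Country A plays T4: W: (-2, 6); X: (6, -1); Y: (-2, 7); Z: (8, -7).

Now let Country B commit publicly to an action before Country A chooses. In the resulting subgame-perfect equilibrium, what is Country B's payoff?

Country A best-responds to each possible Country B move:
- W: Country A compares 4, 4, -1, 6, -2 and picks T3; Country B would get 5.
- X: Country A compares -6, -7, -5, 7, 6 and picks T3; Country B would get 9.
- Y: Country A compares -9, 7, -9, 3, -2 and picks T1; Country B would get 5.
- Z: Country A compares 5, -2, 7, 1, 8 and picks T4; Country B would get -7.
Maximizing over 5, 9, 5, -7, Country B chooses X. Subgame-perfect outcome: (T3, X) with payoffs (7, 9).

9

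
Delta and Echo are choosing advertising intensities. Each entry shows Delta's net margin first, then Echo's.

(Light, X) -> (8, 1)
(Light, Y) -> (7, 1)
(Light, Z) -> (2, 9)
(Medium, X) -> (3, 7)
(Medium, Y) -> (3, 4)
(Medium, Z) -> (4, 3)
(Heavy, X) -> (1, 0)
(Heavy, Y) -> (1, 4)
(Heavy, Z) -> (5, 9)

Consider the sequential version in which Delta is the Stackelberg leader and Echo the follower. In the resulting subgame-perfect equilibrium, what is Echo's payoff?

9

Work backward from Echo's decision.
- Light: BR = Z, leader payoff 2.
- Medium: BR = X, leader payoff 3.
- Heavy: BR = Z, leader payoff 5.
Among 2, 3, 5, the best is 5 at Heavy. Subgame-perfect outcome: (Heavy, Z) with payoffs (5, 9).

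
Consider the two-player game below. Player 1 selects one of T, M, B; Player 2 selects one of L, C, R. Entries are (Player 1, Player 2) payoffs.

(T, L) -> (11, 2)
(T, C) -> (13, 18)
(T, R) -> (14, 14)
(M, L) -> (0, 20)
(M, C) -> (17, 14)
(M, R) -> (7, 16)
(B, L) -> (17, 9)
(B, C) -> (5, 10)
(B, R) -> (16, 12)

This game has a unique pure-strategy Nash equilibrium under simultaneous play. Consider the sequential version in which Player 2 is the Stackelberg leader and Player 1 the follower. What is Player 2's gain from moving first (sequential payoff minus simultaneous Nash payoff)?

2

Backward induction with Player 2 moving first.
- L → Player 1 plays B (best of 11, 0, 17); Player 2 gets 9.
- C → Player 1 plays M (best of 13, 17, 5); Player 2 gets 14.
- R → Player 1 plays B (best of 14, 7, 16); Player 2 gets 12.
Among 9, 14, 12, the best is 14 at C. Subgame-perfect outcome: (M, C) with payoffs (17, 14).
Now find the simultaneous Nash equilibrium.
Player 1's best replies: L→B; C→M; R→B.
Player 2's best replies: T→C; M→L; B→R.
Only (B, R) has each player best-responding; Nash payoffs (16, 12).
Player 2's commitment gain: 14 − 12 = 2.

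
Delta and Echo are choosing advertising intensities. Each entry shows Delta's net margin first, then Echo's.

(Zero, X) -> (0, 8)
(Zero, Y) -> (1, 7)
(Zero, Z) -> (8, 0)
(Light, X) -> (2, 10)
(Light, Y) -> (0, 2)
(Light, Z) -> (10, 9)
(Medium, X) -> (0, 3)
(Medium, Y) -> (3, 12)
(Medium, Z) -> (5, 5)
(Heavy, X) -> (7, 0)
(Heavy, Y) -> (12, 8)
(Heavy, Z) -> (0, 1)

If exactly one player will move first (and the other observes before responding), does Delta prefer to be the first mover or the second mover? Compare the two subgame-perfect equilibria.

first

If Delta leads: Echo's best replies are Zero→X, Light→X, Medium→Y, Heavy→Y; Delta's induced payoffs 0, 2, 3, 12; outcome (Heavy, Y), payoffs (12, 8).
If Echo leads: Delta's best replies are X→Heavy, Y→Heavy, Z→Light; Echo's induced payoffs 0, 8, 9; outcome (Light, Z), payoffs (10, 9).
Delta gets 12 moving first and 10 moving second, so Delta prefers to move first.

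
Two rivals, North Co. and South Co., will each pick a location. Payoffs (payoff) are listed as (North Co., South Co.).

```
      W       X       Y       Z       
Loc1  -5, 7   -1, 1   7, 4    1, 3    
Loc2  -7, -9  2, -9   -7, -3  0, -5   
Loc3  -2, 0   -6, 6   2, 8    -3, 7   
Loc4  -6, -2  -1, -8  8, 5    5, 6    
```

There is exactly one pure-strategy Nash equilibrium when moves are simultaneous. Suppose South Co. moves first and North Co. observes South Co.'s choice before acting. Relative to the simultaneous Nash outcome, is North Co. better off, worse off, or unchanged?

unchanged

Solve by backward induction (South Co. leads).
- W: North Co. compares -5, -7, -2, -6 and picks Loc3; South Co. would get 0.
- X: North Co. compares -1, 2, -6, -1 and picks Loc2; South Co. would get -9.
- Y: North Co. compares 7, -7, 2, 8 and picks Loc4; South Co. would get 5.
- Z: North Co. compares 1, 0, -3, 5 and picks Loc4; South Co. would get 6.
Maximizing over 0, -9, 5, 6, South Co. chooses Z. Subgame-perfect outcome: (Loc4, Z) with payoffs (5, 6).
For the simultaneous game, intersect best replies.
North Co.'s best replies: W→Loc3; X→Loc2; Y→Loc4; Z→Loc4.
South Co.'s best replies: Loc1→W; Loc2→Y; Loc3→Y; Loc4→Z.
The unique mutual best reply is (Loc4, Z), giving (5, 6).
North Co. earns 5 sequentially versus 5 at the Nash outcome: unchanged.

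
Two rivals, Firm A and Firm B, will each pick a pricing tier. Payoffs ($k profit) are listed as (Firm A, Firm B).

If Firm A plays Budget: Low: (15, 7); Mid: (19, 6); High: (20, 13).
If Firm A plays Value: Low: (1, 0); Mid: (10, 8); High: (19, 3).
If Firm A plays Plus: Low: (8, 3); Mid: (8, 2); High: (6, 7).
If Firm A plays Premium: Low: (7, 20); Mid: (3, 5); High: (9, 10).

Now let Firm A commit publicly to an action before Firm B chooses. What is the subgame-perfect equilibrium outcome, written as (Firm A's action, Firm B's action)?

(Budget, High)

Backward induction with Firm A moving first.
- Budget: Firm B compares 7, 6, 13 and picks High; Firm A would get 20.
- Value: Firm B compares 0, 8, 3 and picks Mid; Firm A would get 10.
- Plus: Firm B compares 3, 2, 7 and picks High; Firm A would get 6.
- Premium: Firm B compares 20, 5, 10 and picks Low; Firm A would get 7.
Maximizing over 20, 10, 6, 7, Firm A chooses Budget. Subgame-perfect outcome: (Budget, High) with payoffs (20, 13).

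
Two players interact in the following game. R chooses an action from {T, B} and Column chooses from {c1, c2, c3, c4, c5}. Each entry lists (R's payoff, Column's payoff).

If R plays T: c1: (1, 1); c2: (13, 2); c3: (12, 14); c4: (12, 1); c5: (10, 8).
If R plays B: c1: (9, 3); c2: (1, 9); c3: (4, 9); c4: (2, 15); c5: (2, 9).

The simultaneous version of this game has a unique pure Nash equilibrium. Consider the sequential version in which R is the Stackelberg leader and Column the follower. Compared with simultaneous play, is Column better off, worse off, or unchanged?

Work backward from Column's decision.
- T → Column plays c3 (best of 1, 2, 14, 1, 8); R gets 12.
- B → Column plays c4 (best of 3, 9, 9, 15, 9); R gets 2.
Among 12, 2, the best is 12 at T. Subgame-perfect outcome: (T, c3) with payoffs (12, 14).
Under simultaneous play:
R's best replies: c1→B; c2→T; c3→T; c4→T; c5→T.
Column's best replies: T→c3; B→c4.
Only (T, c3) has each player best-responding; Nash payoffs (12, 14).
Column earns 14 sequentially versus 14 at the Nash outcome: unchanged.

unchanged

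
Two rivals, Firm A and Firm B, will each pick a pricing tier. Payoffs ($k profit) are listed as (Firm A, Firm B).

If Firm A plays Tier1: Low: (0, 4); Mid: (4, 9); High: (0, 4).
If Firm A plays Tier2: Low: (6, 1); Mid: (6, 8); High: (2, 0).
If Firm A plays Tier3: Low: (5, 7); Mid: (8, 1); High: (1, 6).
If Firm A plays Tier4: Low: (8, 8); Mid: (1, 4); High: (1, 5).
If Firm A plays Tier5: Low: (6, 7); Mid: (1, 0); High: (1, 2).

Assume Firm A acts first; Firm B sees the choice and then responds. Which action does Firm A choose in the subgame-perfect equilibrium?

Backward induction with Firm A moving first.
- Tier1: Firm B compares 4, 9, 4 and picks Mid; Firm A would get 4.
- Tier2: Firm B compares 1, 8, 0 and picks Mid; Firm A would get 6.
- Tier3: Firm B compares 7, 1, 6 and picks Low; Firm A would get 5.
- Tier4: Firm B compares 8, 4, 5 and picks Low; Firm A would get 8.
- Tier5: Firm B compares 7, 0, 2 and picks Low; Firm A would get 6.
Maximizing over 4, 6, 5, 8, 6, Firm A chooses Tier4. Subgame-perfect outcome: (Tier4, Low) with payoffs (8, 8).

Tier4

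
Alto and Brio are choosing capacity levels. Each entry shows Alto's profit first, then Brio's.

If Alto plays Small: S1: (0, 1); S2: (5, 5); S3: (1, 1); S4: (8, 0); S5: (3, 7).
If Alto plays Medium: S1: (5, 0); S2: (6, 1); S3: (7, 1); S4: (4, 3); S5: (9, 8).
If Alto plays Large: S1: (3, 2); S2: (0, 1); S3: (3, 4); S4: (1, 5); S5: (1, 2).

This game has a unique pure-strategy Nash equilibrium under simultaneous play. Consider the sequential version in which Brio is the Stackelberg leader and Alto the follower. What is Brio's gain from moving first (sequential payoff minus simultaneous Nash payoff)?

Backward induction with Brio moving first.
- S1 → Alto plays Medium (best of 0, 5, 3); Brio gets 0.
- S2 → Alto plays Medium (best of 5, 6, 0); Brio gets 1.
- S3 → Alto plays Medium (best of 1, 7, 3); Brio gets 1.
- S4 → Alto plays Small (best of 8, 4, 1); Brio gets 0.
- S5 → Alto plays Medium (best of 3, 9, 1); Brio gets 8.
Brio's induced payoffs are 0, 1, 1, 0, 8, so Brio commits to S5. Subgame-perfect outcome: (Medium, S5) with payoffs (9, 8).
Under simultaneous play:
Alto's best replies: S1→Medium; S2→Medium; S3→Medium; S4→Small; S5→Medium.
Brio's best replies: Small→S5; Medium→S5; Large→S4.
The unique mutual best reply is (Medium, S5), giving (9, 8).
Brio's commitment gain: 8 − 8 = 0.

0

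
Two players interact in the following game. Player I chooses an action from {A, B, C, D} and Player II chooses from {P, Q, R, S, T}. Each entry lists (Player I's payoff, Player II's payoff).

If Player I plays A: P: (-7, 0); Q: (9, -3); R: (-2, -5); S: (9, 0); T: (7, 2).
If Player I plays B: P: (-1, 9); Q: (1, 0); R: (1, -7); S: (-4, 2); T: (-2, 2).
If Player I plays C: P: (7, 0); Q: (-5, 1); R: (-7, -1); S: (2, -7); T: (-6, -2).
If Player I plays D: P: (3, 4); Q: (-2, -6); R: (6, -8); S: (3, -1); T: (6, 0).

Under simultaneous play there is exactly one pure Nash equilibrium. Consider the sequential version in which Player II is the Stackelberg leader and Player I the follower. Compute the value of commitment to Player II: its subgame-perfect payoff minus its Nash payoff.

Work backward from Player I's decision.
- P: Player I compares -7, -1, 7, 3 and picks C; Player II would get 0.
- Q: Player I compares 9, 1, -5, -2 and picks A; Player II would get -3.
- R: Player I compares -2, 1, -7, 6 and picks D; Player II would get -8.
- S: Player I compares 9, -4, 2, 3 and picks A; Player II would get 0.
- T: Player I compares 7, -2, -6, 6 and picks A; Player II would get 2.
Among 0, -3, -8, 0, 2, the best is 2 at T. Subgame-perfect outcome: (A, T) with payoffs (7, 2).
Under simultaneous play:
Player I's best replies: P→C; Q→A; R→D; S→A; T→A.
Player II's best replies: A→T; B→P; C→Q; D→P.
The unique mutual best reply is (A, T), giving (7, 2).
Player II's commitment gain: 2 − 2 = 0.

0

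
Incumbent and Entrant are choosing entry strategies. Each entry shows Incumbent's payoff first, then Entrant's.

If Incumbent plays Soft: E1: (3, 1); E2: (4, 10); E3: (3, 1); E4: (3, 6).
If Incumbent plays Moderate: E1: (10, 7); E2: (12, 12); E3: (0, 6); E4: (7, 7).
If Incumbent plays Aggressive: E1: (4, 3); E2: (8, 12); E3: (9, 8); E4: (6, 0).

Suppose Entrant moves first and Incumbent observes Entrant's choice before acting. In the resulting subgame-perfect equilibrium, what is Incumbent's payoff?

Backward induction with Entrant moving first.
- E1 → Incumbent plays Moderate (best of 3, 10, 4); Entrant gets 7.
- E2 → Incumbent plays Moderate (best of 4, 12, 8); Entrant gets 12.
- E3 → Incumbent plays Aggressive (best of 3, 0, 9); Entrant gets 8.
- E4 → Incumbent plays Moderate (best of 3, 7, 6); Entrant gets 7.
Maximizing over 7, 12, 8, 7, Entrant chooses E2. Subgame-perfect outcome: (Moderate, E2) with payoffs (12, 12).

12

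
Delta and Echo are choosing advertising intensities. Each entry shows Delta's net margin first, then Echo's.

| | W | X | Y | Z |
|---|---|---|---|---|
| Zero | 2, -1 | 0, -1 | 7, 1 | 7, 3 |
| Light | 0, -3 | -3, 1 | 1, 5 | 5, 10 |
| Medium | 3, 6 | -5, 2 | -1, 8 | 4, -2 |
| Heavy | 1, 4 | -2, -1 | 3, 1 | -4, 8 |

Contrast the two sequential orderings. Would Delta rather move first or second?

If Delta leads: Echo's best replies are Zero→Z, Light→Z, Medium→Y, Heavy→Z; Delta's induced payoffs 7, 5, -1, -4; outcome (Zero, Z), payoffs (7, 3).
If Echo leads: Delta's best replies are W→Medium, X→Zero, Y→Zero, Z→Zero; Echo's induced payoffs 6, -1, 1, 3; outcome (Medium, W), payoffs (3, 6).
Delta gets 7 moving first and 3 moving second, so Delta prefers to move first.

first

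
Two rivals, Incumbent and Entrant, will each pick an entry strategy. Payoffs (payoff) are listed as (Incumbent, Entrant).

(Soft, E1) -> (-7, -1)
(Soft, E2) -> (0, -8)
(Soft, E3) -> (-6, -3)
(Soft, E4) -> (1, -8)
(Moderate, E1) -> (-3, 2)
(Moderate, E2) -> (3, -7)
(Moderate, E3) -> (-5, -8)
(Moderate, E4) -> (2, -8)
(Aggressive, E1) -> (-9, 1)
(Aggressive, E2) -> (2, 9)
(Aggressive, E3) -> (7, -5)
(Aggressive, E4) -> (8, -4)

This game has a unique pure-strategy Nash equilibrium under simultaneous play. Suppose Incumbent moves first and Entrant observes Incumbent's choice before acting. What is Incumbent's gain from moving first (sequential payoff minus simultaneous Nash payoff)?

Backward induction with Incumbent moving first.
- Soft: BR = E1, leader payoff -7.
- Moderate: BR = E1, leader payoff -3.
- Aggressive: BR = E2, leader payoff 2.
Incumbent's induced payoffs are -7, -3, 2, so Incumbent commits to Aggressive. Subgame-perfect outcome: (Aggressive, E2) with payoffs (2, 9).
Under simultaneous play:
Incumbent's best replies: E1→Moderate; E2→Moderate; E3→Aggressive; E4→Aggressive.
Entrant's best replies: Soft→E1; Moderate→E1; Aggressive→E2.
Only (Moderate, E1) has each player best-responding; Nash payoffs (-3, 2).
Incumbent's commitment gain: 2 − -3 = 5.

5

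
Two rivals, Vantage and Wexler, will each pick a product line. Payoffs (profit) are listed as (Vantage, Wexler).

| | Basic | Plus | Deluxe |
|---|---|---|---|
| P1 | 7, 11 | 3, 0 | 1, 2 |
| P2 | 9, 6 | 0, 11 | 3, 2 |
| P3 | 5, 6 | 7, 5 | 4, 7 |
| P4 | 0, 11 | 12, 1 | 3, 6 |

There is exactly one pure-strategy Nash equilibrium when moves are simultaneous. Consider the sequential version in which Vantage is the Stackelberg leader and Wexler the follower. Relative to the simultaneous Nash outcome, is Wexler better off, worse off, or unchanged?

better off

Solve by backward induction (Vantage leads).
- P1: Wexler compares 11, 0, 2 and picks Basic; Vantage would get 7.
- P2: Wexler compares 6, 11, 2 and picks Plus; Vantage would get 0.
- P3: Wexler compares 6, 5, 7 and picks Deluxe; Vantage would get 4.
- P4: Wexler compares 11, 1, 6 and picks Basic; Vantage would get 0.
Vantage's induced payoffs are 7, 0, 4, 0, so Vantage commits to P1. Subgame-perfect outcome: (P1, Basic) with payoffs (7, 11).
Under simultaneous play:
Vantage's best replies: Basic→P2; Plus→P4; Deluxe→P3.
Wexler's best replies: P1→Basic; P2→Plus; P3→Deluxe; P4→Basic.
The unique mutual best reply is (P3, Deluxe), giving (4, 7).
Wexler earns 11 sequentially versus 7 at the Nash outcome: better off.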